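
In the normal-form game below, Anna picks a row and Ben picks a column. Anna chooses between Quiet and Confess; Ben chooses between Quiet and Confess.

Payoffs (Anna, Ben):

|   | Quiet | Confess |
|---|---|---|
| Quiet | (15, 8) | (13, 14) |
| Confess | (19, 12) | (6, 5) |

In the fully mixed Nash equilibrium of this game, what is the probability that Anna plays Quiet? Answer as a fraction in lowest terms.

Let x be the probability that Anna plays Quiet. In a completely mixed equilibrium, Ben must be indifferent between Quiet and Confess.
Ben's expected payoff from Quiet is 8x + 12(1−x); from Confess it is 14x + 5(1−x).
Setting these equal: −4x + 12 = 9x + 5, so x = 7/13.

7/13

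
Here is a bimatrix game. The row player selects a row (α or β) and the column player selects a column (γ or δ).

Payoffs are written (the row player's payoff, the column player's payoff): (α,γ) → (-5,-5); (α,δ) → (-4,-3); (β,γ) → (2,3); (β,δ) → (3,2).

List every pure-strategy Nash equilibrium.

(β, γ)

(α, γ): the row player prefers β (2 > -5); the column player prefers δ (-3 > -5) — not an equilibrium.
(α, δ): the row player prefers β (3 > -4) — not an equilibrium.
(β, γ): the row player gets 2 ≥ -5 from α, and the column player gets 3 ≥ 2 from δ — Nash equilibrium.
(β, δ): the column player prefers γ (3 > 2) — not an equilibrium.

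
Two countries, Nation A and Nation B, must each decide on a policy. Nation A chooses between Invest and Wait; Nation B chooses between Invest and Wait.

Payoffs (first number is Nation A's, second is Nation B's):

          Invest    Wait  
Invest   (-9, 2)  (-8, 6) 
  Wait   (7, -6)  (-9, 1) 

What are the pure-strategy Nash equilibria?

(Invest, Invest): Nation A prefers Wait (7 > -9); Nation B prefers Wait (6 > 2) — not an equilibrium.
(Invest, Wait): Nation A gets -8 ≥ -9 from Wait, and Nation B gets 6 ≥ 2 from Invest — Nash equilibrium.
(Wait, Invest): Nation B prefers Wait (1 > -6) — not an equilibrium.
(Wait, Wait): Nation A prefers Invest (-8 > -9) — not an equilibrium.

(Invest, Wait)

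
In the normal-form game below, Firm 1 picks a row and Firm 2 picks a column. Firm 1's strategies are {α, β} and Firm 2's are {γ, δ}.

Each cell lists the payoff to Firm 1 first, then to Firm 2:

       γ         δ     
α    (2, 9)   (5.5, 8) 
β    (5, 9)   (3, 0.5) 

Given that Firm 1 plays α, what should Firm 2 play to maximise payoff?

γ

Against α, Firm 2 earns 9 from γ and 8 from δ.
So γ is the best response.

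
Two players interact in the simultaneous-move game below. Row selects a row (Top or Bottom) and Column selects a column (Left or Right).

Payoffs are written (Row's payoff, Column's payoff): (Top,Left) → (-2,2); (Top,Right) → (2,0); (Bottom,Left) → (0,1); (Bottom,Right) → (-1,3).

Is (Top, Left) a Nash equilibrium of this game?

No

At (Top, Left), Row earns -2; switching to Bottom would give 0, so Row would deviate.
Column earns 2; switching to Right would give 0, so Column has no profitable deviation.
Since at least one player can profitably deviate, this is not a Nash equilibrium.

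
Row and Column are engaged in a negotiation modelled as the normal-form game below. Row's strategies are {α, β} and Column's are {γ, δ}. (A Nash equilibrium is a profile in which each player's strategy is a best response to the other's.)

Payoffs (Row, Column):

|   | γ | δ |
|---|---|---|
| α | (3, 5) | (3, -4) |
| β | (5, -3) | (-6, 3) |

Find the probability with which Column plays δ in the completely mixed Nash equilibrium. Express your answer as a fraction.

Let c be the probability that Column plays γ. In a completely mixed equilibrium, Row must be indifferent between α and β.
Row's expected payoff from α is 3c + 3(1−c); from β it is 5c − 6(1−c).
Setting these equal: 3 = 11c − 6, so c = 9/11.
Therefore Column plays δ with probability 1 − 9/11 = 2/11.

2/11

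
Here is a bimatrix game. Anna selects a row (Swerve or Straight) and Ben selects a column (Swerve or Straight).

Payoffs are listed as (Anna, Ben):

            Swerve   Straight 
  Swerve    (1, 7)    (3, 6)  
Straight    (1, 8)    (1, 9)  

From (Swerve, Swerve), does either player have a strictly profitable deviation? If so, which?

Anna at (Swerve, Swerve) earns 1; deviating to Straight yields 1 — not better.
Ben earns 7; deviating to Straight yields 6 — not better.
Neither player can strictly improve; the profile is a Nash equilibrium.

Neither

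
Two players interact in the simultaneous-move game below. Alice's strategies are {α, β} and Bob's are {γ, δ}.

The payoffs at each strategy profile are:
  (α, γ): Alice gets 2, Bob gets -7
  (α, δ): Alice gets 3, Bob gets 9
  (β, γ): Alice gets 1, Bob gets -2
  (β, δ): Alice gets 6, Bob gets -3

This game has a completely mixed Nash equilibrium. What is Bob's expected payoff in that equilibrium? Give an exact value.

-39/17

First find x, the probability Alice plays α, from Bob's indifference between γ and δ: −7x − 2(1−x) = 9x − 3(1−x), giving x = 1/17.
Since Bob is indifferent in equilibrium, Bob's expected payoff equals the payoff from either column against (1/17, 16/17). Using γ: −7(1/17) − 2(16/17) = -39/17.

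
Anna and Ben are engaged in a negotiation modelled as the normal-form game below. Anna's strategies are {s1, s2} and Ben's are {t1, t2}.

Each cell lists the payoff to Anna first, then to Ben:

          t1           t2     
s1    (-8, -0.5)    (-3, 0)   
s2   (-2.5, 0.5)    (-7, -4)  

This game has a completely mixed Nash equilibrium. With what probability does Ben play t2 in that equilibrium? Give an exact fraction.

Let c be the probability that Ben plays t1. In a completely mixed equilibrium, Anna must be indifferent between s1 and s2.
Anna's expected payoff from s1 is −8c − 3(1−c); from s2 it is −2.5c − 7(1−c).
Setting these equal: −5c − 3 = 4.5c − 7, so c = 8/19.
Therefore Ben plays t2 with probability 1 − 8/19 = 11/19.

11/19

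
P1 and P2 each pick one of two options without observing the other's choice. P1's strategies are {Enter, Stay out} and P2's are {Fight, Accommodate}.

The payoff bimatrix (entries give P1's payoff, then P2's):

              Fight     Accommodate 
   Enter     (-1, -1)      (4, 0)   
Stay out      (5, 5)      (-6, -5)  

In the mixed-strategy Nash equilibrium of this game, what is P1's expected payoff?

First find q, the probability P2 plays Fight, from P1's indifference between Enter and Stay out: −q + 4(1−q) = 5q − 6(1−q), giving q = 5/8.
Since P1 is indifferent in equilibrium, P1's expected payoff equals the payoff from either row against (5/8, 3/8). Using Enter: −(5/8) + 4(3/8) = 7/8.

7/8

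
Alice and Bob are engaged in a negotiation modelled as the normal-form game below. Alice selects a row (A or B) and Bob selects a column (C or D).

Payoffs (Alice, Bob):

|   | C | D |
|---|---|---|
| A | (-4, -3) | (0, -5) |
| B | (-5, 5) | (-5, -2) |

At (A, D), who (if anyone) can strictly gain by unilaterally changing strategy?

Bob

Alice at (A, D) earns 0; deviating to B yields -5 — not better.
Bob earns -5; deviating to C yields -3 — a strict improvement.
Only Bob has a strictly profitable deviation.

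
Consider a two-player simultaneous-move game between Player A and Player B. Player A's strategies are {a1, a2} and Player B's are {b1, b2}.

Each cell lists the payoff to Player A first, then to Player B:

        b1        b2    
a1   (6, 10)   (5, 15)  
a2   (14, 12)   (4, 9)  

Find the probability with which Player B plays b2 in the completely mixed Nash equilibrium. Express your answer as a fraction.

8/9

Let c be the probability that Player B plays b1. In a completely mixed equilibrium, Player A must be indifferent between a1 and a2.
Player A's expected payoff from a1 is 6c + 5(1−c); from a2 it is 14c + 4(1−c).
Setting these equal: c + 5 = 10c + 4, so c = 1/9.
Therefore Player B plays b2 with probability 1 − 1/9 = 8/9.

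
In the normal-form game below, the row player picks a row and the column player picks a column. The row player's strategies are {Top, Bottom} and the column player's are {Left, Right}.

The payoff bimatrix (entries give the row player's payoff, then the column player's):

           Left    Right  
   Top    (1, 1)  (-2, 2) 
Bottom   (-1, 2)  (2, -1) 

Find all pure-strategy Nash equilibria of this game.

(Top, Left): the column player prefers Right (2 > 1) — not an equilibrium.
(Top, Right): the row player prefers Bottom (2 > -2) — not an equilibrium.
(Bottom, Left): the row player prefers Top (1 > -1) — not an equilibrium.
(Bottom, Right): the column player prefers Left (2 > -1) — not an equilibrium.

none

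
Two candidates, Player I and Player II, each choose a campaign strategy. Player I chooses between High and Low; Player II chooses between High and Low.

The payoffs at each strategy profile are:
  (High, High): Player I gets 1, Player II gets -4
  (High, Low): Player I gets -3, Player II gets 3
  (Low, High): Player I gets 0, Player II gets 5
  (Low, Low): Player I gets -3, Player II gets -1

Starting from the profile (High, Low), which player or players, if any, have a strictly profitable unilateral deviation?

Player I at (High, Low) earns -3; deviating to Low yields -3 — not better.
Player II earns 3; deviating to High yields -4 — not better.
Neither player can strictly improve; the profile is a Nash equilibrium.

Neither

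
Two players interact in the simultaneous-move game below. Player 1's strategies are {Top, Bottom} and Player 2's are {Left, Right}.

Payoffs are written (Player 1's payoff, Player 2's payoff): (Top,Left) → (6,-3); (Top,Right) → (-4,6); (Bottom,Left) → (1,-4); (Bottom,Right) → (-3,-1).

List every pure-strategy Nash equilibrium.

(Bottom, Right)

(Top, Left): Player 2 prefers Right (6 > -3) — not an equilibrium.
(Top, Right): Player 1 prefers Bottom (-3 > -4) — not an equilibrium.
(Bottom, Left): Player 1 prefers Top (6 > 1); Player 2 prefers Right (-1 > -4) — not an equilibrium.
(Bottom, Right): Player 1 gets -3 ≥ -4 from Top, and Player 2 gets -1 ≥ -4 from Left — Nash equilibrium.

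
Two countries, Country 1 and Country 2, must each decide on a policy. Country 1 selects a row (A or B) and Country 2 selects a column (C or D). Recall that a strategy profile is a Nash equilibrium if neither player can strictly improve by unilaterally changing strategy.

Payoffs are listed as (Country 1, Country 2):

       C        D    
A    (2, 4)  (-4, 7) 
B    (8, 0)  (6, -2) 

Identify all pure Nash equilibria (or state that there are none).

(B, C)

(A, C): Country 1 prefers B (8 > 2); Country 2 prefers D (7 > 4) — not an equilibrium.
(A, D): Country 1 prefers B (6 > -4) — not an equilibrium.
(B, C): Country 1 gets 8 ≥ 2 from A, and Country 2 gets 0 ≥ -2 from D — Nash equilibrium.
(B, D): Country 2 prefers C (0 > -2) — not an equilibrium.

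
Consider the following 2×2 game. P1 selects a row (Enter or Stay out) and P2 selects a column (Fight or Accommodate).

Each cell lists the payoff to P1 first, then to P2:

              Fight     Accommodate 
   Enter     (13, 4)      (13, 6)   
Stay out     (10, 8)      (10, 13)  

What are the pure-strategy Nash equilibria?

(Enter, Fight): P2 prefers Accommodate (6 > 4) — not an equilibrium.
(Enter, Accommodate): P1 gets 13 ≥ 10 from Stay out, and P2 gets 6 ≥ 4 from Fight — Nash equilibrium.
(Stay out, Fight): P1 prefers Enter (13 > 10); P2 prefers Accommodate (13 > 8) — not an equilibrium.
(Stay out, Accommodate): P1 prefers Enter (13 > 10) — not an equilibrium.

(Enter, Accommodate)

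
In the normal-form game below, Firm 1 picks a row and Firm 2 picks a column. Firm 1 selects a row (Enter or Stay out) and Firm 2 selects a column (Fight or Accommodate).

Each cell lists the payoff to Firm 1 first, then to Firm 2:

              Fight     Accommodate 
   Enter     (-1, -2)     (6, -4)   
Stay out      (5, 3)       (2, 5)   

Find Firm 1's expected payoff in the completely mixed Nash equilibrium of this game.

First find y, the probability Firm 2 plays Fight, from Firm 1's indifference between Enter and Stay out: −y + 6(1−y) = 5y + 2(1−y), giving y = 2/5.
Since Firm 1 is indifferent in equilibrium, Firm 1's expected payoff equals the payoff from either row against (2/5, 3/5). Using Enter: −(2/5) + 6(3/5) = 16/5.

16/5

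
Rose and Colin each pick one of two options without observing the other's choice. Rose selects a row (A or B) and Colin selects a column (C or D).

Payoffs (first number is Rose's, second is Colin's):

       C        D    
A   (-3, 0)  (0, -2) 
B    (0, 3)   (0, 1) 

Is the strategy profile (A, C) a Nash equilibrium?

No

At (A, C), Rose earns -3; switching to B would give 0, so Rose would deviate.
Colin earns 0; switching to D would give -2, so Colin has no profitable deviation.
Since at least one player can profitably deviate, this is not a Nash equilibrium.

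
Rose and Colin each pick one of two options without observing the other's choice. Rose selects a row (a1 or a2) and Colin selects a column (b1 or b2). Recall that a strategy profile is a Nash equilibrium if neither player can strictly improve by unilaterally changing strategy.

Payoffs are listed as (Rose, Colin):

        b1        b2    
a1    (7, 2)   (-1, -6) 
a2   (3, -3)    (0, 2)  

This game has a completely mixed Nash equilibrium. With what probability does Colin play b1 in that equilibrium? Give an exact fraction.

1/5

Let q be the probability that Colin plays b1. In a completely mixed equilibrium, Rose must be indifferent between a1 and a2.
Rose's expected payoff from a1 is 7q − (1−q); from a2 it is 3q.
Setting these equal: 8q − 1 = 3q, so q = 1/5.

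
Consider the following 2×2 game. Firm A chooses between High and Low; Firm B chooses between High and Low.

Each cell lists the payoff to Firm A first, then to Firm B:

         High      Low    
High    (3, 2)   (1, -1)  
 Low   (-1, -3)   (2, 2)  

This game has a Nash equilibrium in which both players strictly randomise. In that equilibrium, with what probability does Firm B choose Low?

4/5

Let c be the probability that Firm B plays High. In a completely mixed equilibrium, Firm A must be indifferent between High and Low.
Firm A's expected payoff from High is 3c + (1−c); from Low it is −c + 2(1−c).
Setting these equal: 2c + 1 = −3c + 2, so c = 1/5.
Therefore Firm B plays Low with probability 1 − 1/5 = 4/5.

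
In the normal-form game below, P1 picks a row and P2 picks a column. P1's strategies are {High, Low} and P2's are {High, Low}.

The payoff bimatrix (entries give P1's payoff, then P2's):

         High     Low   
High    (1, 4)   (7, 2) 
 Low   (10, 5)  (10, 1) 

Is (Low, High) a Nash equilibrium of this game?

Yes

At (Low, High), P1 earns 10; switching to High would give 1, so P1 has no profitable deviation.
P2 earns 5; switching to Low would give 1, so P2 has no profitable deviation.
Neither player can gain by a unilateral deviation, so this profile is a Nash equilibrium.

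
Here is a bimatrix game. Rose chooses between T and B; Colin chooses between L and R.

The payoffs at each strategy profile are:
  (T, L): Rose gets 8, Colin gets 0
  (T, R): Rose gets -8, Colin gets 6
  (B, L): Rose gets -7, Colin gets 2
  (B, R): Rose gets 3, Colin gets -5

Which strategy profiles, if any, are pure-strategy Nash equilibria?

none

(T, L): Colin prefers R (6 > 0) — not an equilibrium.
(T, R): Rose prefers B (3 > -8) — not an equilibrium.
(B, L): Rose prefers T (8 > -7) — not an equilibrium.
(B, R): Colin prefers L (2 > -5) — not an equilibrium.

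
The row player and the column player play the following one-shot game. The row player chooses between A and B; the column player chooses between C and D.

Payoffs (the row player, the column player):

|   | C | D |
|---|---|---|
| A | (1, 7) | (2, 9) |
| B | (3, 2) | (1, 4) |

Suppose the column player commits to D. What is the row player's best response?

A

Against D, the row player earns 2 from A and 1 from B.
So A is the best response.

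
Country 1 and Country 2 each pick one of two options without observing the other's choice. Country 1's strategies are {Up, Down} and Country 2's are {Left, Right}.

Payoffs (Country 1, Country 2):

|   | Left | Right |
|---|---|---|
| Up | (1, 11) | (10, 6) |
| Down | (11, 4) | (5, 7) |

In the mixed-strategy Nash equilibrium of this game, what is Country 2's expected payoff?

53/8

First find x, the probability Country 1 plays Up, from Country 2's indifference between Left and Right: 11x + 4(1−x) = 6x + 7(1−x), giving x = 3/8.
Since Country 2 is indifferent in equilibrium, Country 2's expected payoff equals the payoff from either column against (3/8, 5/8). Using Left: 11(3/8) + 4(5/8) = 53/8.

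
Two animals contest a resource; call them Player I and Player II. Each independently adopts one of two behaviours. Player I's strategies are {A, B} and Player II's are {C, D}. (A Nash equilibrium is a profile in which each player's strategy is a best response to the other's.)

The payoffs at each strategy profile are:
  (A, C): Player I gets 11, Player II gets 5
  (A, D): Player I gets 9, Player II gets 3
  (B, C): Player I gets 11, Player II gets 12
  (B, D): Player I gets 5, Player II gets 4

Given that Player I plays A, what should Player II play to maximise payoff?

Against A, Player II earns 5 from C and 3 from D.
So C is the best response.

C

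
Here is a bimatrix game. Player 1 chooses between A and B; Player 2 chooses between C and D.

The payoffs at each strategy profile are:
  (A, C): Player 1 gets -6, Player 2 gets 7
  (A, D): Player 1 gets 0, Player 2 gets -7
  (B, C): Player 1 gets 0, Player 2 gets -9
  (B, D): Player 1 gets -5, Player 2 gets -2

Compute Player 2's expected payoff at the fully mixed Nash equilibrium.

First find x, the probability Player 1 plays A, from Player 2's indifference between C and D: 7x − 9(1−x) = −7x − 2(1−x), giving x = 1/3.
Since Player 2 is indifferent in equilibrium, Player 2's expected payoff equals the payoff from either column against (1/3, 2/3). Using C: 7(1/3) − 9(2/3) = -11/3.

-11/3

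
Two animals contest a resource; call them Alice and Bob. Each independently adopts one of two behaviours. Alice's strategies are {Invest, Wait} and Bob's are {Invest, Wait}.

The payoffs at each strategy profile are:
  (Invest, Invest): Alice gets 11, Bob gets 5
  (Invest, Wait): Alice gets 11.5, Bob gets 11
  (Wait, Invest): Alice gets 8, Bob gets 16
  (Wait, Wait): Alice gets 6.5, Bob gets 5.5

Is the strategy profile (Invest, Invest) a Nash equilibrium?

At (Invest, Invest), Alice earns 11; switching to Wait would give 8, so Alice has no profitable deviation.
Bob earns 5; switching to Wait would give 11, so Bob would deviate.
Since at least one player can profitably deviate, this is not a Nash equilibrium.

No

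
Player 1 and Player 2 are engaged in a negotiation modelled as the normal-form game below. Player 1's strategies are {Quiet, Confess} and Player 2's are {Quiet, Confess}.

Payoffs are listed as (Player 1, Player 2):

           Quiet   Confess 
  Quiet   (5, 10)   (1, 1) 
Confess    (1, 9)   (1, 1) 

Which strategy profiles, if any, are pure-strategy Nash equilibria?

(Quiet, Quiet)

(Quiet, Quiet): Player 1 gets 5 ≥ 1 from Confess, and Player 2 gets 10 ≥ 1 from Confess — Nash equilibrium.
(Quiet, Confess): Player 2 prefers Quiet (10 > 1) — not an equilibrium.
(Confess, Quiet): Player 1 prefers Quiet (5 > 1) — not an equilibrium.
(Confess, Confess): Player 2 prefers Quiet (9 > 1) — not an equilibrium.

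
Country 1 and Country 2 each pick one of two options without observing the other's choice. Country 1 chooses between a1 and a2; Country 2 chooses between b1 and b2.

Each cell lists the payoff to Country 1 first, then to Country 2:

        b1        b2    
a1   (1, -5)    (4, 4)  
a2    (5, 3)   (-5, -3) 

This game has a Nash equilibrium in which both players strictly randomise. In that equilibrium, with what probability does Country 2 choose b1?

Let q be the probability that Country 2 plays b1. In a completely mixed equilibrium, Country 1 must be indifferent between a1 and a2.
Country 1's expected payoff from a1 is q + 4(1−q); from a2 it is 5q − 5(1−q).
Setting these equal: −3q + 4 = 10q − 5, so q = 9/13.

9/13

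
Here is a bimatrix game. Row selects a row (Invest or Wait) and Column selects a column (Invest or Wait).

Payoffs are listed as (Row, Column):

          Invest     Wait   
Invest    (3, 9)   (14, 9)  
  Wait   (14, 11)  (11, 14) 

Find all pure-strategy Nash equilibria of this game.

(Invest, Invest): Row prefers Wait (14 > 3) — not an equilibrium.
(Invest, Wait): Row gets 14 ≥ 11 from Wait, and Column gets 9 ≥ 9 from Invest — Nash equilibrium.
(Wait, Invest): Column prefers Wait (14 > 11) — not an equilibrium.
(Wait, Wait): Row prefers Invest (14 > 11) — not an equilibrium.

(Invest, Wait)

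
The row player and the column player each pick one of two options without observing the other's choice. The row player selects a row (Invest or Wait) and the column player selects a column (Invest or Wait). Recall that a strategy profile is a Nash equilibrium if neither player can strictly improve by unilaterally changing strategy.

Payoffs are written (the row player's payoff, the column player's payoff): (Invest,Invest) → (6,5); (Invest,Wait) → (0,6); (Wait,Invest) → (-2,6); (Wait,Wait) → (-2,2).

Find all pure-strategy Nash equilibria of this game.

(Invest, Invest): the column player prefers Wait (6 > 5) — not an equilibrium.
(Invest, Wait): the row player gets 0 ≥ -2 from Wait, and the column player gets 6 ≥ 5 from Invest — Nash equilibrium.
(Wait, Invest): the row player prefers Invest (6 > -2) — not an equilibrium.
(Wait, Wait): the row player prefers Invest (0 > -2); the column player prefers Invest (6 > 2) — not an equilibrium.

(Invest, Wait)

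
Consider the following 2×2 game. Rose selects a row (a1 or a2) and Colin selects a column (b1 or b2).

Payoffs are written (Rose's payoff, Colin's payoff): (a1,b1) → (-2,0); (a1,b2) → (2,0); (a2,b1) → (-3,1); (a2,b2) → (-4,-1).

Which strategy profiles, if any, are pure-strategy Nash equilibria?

(a1, b1) and (a1, b2)

(a1, b1): Rose gets -2 ≥ -3 from a2, and Colin gets 0 ≥ 0 from b2 — Nash equilibrium.
(a1, b2): Rose gets 2 ≥ -4 from a2, and Colin gets 0 ≥ 0 from b1 — Nash equilibrium.
(a2, b1): Rose prefers a1 (-2 > -3) — not an equilibrium.
(a2, b2): Rose prefers a1 (2 > -4); Colin prefers b1 (1 > -1) — not an equilibrium.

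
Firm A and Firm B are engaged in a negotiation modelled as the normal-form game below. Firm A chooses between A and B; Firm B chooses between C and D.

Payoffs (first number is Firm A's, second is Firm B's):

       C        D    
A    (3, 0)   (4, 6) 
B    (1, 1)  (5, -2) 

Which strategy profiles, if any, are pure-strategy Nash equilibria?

(A, C): Firm B prefers D (6 > 0) — not an equilibrium.
(A, D): Firm A prefers B (5 > 4) — not an equilibrium.
(B, C): Firm A prefers A (3 > 1) — not an equilibrium.
(B, D): Firm B prefers C (1 > -2) — not an equilibrium.

none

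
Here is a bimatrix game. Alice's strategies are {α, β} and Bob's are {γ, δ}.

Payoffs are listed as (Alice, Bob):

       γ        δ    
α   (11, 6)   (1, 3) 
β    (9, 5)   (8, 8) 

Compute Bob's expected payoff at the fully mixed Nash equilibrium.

First find p, the probability Alice plays α, from Bob's indifference between γ and δ: 6p + 5(1−p) = 3p + 8(1−p), giving p = 1/2.
Since Bob is indifferent in equilibrium, Bob's expected payoff equals the payoff from either column against (1/2, 1/2). Using γ: 6(1/2) + 5(1/2) = 11/2.

11/2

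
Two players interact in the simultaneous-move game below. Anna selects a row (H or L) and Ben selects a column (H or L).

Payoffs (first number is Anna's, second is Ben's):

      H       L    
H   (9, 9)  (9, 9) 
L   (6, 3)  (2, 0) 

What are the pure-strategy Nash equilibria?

(H, H): Anna gets 9 ≥ 6 from L, and Ben gets 9 ≥ 9 from L — Nash equilibrium.
(H, L): Anna gets 9 ≥ 2 from L, and Ben gets 9 ≥ 9 from H — Nash equilibrium.
(L, H): Anna prefers H (9 > 6) — not an equilibrium.
(L, L): Anna prefers H (9 > 2); Ben prefers H (3 > 0) — not an equilibrium.

(H, H) and (H, L)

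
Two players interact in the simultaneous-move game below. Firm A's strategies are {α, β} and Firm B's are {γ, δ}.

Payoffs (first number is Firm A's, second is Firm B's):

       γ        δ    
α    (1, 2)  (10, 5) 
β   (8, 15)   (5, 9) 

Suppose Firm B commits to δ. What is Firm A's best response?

α

Against δ, Firm A earns 10 from α and 5 from β.
So α is the best response.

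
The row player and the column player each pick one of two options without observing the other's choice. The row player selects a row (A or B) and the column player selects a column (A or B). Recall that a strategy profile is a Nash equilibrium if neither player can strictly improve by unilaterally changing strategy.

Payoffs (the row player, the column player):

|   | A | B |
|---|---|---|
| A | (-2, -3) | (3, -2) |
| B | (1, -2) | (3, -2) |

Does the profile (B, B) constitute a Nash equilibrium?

At (B, B), the row player earns 3; switching to A would give 3, so the row player has no profitable deviation.
The column player earns -2; switching to A would give -2, so the column player has no profitable deviation.
Neither player can gain by a unilateral deviation, so this profile is a Nash equilibrium.

Yes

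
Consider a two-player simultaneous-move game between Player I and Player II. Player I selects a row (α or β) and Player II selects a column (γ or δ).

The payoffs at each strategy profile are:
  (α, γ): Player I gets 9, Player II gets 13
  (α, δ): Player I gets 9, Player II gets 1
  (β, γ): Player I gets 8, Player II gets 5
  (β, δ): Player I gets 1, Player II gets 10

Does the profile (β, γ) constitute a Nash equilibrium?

No

At (β, γ), Player I earns 8; switching to α would give 9, so Player I would deviate.
Player II earns 5; switching to δ would give 10, so Player II would deviate.
Since at least one player can profitably deviate, this is not a Nash equilibrium.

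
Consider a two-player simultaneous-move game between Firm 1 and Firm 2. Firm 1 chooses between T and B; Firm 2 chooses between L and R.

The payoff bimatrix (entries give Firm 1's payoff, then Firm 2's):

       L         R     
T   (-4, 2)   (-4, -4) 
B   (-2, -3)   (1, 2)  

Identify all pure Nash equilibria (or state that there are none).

(B, R)

(T, L): Firm 1 prefers B (-2 > -4) — not an equilibrium.
(T, R): Firm 1 prefers B (1 > -4); Firm 2 prefers L (2 > -4) — not an equilibrium.
(B, L): Firm 2 prefers R (2 > -3) — not an equilibrium.
(B, R): Firm 1 gets 1 ≥ -4 from T, and Firm 2 gets 2 ≥ -3 from L — Nash equilibrium.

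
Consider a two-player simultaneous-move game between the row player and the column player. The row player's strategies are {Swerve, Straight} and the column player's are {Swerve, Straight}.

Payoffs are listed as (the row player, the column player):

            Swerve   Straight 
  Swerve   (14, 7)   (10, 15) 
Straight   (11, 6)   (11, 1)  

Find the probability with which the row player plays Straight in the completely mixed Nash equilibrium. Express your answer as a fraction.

8/13

Let p be the probability that the row player plays Swerve. In a completely mixed equilibrium, the column player must be indifferent between Swerve and Straight.
The column player's expected payoff from Swerve is 7p + 6(1−p); from Straight it is 15p + (1−p).
Setting these equal: p + 6 = 14p + 1, so p = 5/13.
Therefore the row player plays Straight with probability 1 − 5/13 = 8/13.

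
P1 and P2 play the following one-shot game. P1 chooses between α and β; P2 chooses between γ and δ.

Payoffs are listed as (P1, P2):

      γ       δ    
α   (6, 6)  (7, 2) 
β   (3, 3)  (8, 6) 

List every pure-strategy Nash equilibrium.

(α, γ) and (β, δ)

(α, γ): P1 gets 6 ≥ 3 from β, and P2 gets 6 ≥ 2 from δ — Nash equilibrium.
(α, δ): P1 prefers β (8 > 7); P2 prefers γ (6 > 2) — not an equilibrium.
(β, γ): P1 prefers α (6 > 3); P2 prefers δ (6 > 3) — not an equilibrium.
(β, δ): P1 gets 8 ≥ 7 from α, and P2 gets 6 ≥ 3 from γ — Nash equilibrium.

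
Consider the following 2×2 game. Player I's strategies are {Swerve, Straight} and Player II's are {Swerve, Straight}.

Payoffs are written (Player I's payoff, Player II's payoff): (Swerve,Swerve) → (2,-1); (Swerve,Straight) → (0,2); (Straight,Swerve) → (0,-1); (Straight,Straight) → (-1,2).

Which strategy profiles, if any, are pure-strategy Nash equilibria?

(Swerve, Straight)

(Swerve, Swerve): Player II prefers Straight (2 > -1) — not an equilibrium.
(Swerve, Straight): Player I gets 0 ≥ -1 from Straight, and Player II gets 2 ≥ -1 from Swerve — Nash equilibrium.
(Straight, Swerve): Player I prefers Swerve (2 > 0); Player II prefers Straight (2 > -1) — not an equilibrium.
(Straight, Straight): Player I prefers Swerve (0 > -1) — not an equilibrium.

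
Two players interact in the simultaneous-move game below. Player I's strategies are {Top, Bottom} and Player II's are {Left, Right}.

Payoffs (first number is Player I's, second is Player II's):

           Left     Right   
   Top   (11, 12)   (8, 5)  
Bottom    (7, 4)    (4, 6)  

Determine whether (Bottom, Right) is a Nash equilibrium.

No

At (Bottom, Right), Player I earns 4; switching to Top would give 8, so Player I would deviate.
Player II earns 6; switching to Left would give 4, so Player II has no profitable deviation.
Since at least one player can profitably deviate, this is not a Nash equilibrium.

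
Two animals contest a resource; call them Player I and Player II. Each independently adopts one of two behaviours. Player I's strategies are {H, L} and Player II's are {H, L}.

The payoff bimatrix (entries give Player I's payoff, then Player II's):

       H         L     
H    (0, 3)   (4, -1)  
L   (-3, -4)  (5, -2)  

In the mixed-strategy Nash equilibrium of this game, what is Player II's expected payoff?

First find p, the probability Player I plays H, from Player II's indifference between H and L: 3p − 4(1−p) = −p − 2(1−p), giving p = 1/3.
Since Player II is indifferent in equilibrium, Player II's expected payoff equals the payoff from either column against (1/3, 2/3). Using H: 3(1/3) − 4(2/3) = -5/3.

-5/3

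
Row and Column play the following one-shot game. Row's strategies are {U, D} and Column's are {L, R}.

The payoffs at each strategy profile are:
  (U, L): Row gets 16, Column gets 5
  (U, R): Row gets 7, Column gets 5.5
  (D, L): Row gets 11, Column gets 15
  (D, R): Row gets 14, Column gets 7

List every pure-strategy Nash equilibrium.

none

(U, L): Column prefers R (5.5 > 5) — not an equilibrium.
(U, R): Row prefers D (14 > 7) — not an equilibrium.
(D, L): Row prefers U (16 > 11) — not an equilibrium.
(D, R): Column prefers L (15 > 7) — not an equilibrium.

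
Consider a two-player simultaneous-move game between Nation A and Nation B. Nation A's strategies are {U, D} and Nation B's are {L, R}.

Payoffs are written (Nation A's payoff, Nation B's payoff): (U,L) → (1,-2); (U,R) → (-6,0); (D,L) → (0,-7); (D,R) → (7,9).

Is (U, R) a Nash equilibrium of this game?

No

At (U, R), Nation A earns -6; switching to D would give 7, so Nation A would deviate.
Nation B earns 0; switching to L would give -2, so Nation B has no profitable deviation.
Since at least one player can profitably deviate, this is not a Nash equilibrium.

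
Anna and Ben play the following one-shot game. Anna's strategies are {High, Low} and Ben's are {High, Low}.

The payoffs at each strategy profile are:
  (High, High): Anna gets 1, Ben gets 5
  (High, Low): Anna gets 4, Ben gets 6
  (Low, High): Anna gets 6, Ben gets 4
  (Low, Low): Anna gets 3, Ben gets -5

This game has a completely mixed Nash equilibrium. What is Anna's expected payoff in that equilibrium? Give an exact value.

7/2

First find y, the probability Ben plays High, from Anna's indifference between High and Low: y + 4(1−y) = 6y + 3(1−y), giving y = 1/6.
Since Anna is indifferent in equilibrium, Anna's expected payoff equals the payoff from either row against (1/6, 5/6). Using High: (1/6) + 4(5/6) = 7/2.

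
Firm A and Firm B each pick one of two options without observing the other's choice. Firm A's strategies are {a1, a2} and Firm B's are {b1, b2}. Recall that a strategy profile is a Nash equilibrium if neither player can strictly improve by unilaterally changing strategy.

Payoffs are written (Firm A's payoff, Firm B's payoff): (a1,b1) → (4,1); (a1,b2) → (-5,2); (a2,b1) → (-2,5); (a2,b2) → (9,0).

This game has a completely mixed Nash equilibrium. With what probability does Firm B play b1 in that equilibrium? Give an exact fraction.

Let y be the probability that Firm B plays b1. In a completely mixed equilibrium, Firm A must be indifferent between a1 and a2.
Firm A's expected payoff from a1 is 4y − 5(1−y); from a2 it is −2y + 9(1−y).
Setting these equal: 9y − 5 = −11y + 9, so y = 7/10.

7/10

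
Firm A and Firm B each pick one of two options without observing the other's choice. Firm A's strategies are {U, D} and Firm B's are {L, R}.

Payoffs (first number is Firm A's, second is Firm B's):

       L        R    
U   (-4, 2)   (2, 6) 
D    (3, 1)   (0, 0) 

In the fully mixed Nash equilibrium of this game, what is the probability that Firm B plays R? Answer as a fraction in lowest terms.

Let y be the probability that Firm B plays L. In a completely mixed equilibrium, Firm A must be indifferent between U and D.
Firm A's expected payoff from U is −4y + 2(1−y); from D it is 3y.
Setting these equal: −6y + 2 = 3y, so y = 2/9.
Therefore Firm B plays R with probability 1 − 2/9 = 7/9.

7/9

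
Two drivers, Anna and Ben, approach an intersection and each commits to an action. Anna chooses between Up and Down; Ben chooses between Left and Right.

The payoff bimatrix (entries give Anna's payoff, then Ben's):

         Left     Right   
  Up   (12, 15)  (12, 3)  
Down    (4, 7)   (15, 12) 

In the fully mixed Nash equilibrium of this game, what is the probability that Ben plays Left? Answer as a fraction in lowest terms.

3/11

Let y be the probability that Ben plays Left. In a completely mixed equilibrium, Anna must be indifferent between Up and Down.
Anna's expected payoff from Up is 12y + 12(1−y); from Down it is 4y + 15(1−y).
Setting these equal: 12 = −11y + 15, so y = 3/11.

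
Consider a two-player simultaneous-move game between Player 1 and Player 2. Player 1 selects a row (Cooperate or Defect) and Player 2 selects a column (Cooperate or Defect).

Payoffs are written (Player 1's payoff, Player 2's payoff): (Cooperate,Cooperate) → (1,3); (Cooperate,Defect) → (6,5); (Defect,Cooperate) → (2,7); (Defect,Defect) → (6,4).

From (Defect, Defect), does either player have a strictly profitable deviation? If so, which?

Player 2

Player 1 at (Defect, Defect) earns 6; deviating to Cooperate yields 6 — not better.
Player 2 earns 4; deviating to Cooperate yields 7 — a strict improvement.
Only Player 2 has a strictly profitable deviation.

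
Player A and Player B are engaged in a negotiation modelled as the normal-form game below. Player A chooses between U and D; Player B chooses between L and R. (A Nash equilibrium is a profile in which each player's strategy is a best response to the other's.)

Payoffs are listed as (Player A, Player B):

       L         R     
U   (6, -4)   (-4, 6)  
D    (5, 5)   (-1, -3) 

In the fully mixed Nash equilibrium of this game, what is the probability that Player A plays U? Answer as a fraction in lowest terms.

Let p be the probability that Player A plays U. In a completely mixed equilibrium, Player B must be indifferent between L and R.
Player B's expected payoff from L is −4p + 5(1−p); from R it is 6p − 3(1−p).
Setting these equal: −9p + 5 = 9p − 3, so p = 4/9.

4/9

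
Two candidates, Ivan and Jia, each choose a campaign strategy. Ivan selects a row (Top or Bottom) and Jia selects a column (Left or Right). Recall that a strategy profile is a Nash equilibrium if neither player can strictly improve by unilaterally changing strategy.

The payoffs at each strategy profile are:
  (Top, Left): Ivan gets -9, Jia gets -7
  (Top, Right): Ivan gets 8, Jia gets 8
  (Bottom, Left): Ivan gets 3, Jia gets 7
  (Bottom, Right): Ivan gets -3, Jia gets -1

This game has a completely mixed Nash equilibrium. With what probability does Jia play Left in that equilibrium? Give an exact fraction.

11/23

Let c be the probability that Jia plays Left. In a completely mixed equilibrium, Ivan must be indifferent between Top and Bottom.
Ivan's expected payoff from Top is −9c + 8(1−c); from Bottom it is 3c − 3(1−c).
Setting these equal: −17c + 8 = 6c − 3, so c = 11/23.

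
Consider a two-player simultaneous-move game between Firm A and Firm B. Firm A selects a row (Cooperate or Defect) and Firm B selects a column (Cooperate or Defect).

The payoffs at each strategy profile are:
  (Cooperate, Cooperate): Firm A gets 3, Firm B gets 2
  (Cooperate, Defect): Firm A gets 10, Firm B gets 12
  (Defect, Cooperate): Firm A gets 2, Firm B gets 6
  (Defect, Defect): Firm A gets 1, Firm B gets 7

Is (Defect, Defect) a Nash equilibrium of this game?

At (Defect, Defect), Firm A earns 1; switching to Cooperate would give 10, so Firm A would deviate.
Firm B earns 7; switching to Cooperate would give 6, so Firm B has no profitable deviation.
Since at least one player can profitably deviate, this is not a Nash equilibrium.

No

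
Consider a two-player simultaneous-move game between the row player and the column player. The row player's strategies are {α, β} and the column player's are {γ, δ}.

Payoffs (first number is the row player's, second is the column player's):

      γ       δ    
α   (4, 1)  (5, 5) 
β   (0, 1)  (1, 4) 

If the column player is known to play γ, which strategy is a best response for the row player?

Against γ, the row player earns 4 from α and 0 from β.
So α is the best response.

α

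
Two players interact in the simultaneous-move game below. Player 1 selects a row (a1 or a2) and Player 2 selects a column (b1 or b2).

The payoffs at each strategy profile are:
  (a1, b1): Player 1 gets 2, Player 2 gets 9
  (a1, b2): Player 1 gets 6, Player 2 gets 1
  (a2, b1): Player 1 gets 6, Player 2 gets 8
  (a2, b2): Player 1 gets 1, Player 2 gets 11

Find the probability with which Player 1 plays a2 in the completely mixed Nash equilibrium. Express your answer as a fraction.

8/11

Let p be the probability that Player 1 plays a1. In a completely mixed equilibrium, Player 2 must be indifferent between b1 and b2.
Player 2's expected payoff from b1 is 9p + 8(1−p); from b2 it is p + 11(1−p).
Setting these equal: p + 8 = −10p + 11, so p = 3/11.
Therefore Player 1 plays a2 with probability 1 − 3/11 = 8/11.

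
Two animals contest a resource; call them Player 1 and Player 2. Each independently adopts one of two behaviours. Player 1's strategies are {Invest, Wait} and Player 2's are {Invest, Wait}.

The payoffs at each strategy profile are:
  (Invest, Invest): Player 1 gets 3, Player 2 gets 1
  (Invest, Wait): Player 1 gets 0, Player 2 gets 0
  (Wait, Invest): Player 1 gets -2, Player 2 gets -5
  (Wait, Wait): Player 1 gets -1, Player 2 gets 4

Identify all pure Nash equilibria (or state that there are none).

(Invest, Invest)

(Invest, Invest): Player 1 gets 3 ≥ -2 from Wait, and Player 2 gets 1 ≥ 0 from Wait — Nash equilibrium.
(Invest, Wait): Player 2 prefers Invest (1 > 0) — not an equilibrium.
(Wait, Invest): Player 1 prefers Invest (3 > -2); Player 2 prefers Wait (4 > -5) — not an equilibrium.
(Wait, Wait): Player 1 prefers Invest (0 > -1) — not an equilibrium.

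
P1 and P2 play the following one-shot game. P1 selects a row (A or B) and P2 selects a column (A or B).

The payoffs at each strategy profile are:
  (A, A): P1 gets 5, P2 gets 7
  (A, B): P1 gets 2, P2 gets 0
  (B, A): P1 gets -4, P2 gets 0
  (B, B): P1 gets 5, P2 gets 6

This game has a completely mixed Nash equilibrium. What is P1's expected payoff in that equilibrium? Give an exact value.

First find y, the probability P2 plays A, from P1's indifference between A and B: 5y + 2(1−y) = −4y + 5(1−y), giving y = 1/4.
Since P1 is indifferent in equilibrium, P1's expected payoff equals the payoff from either row against (1/4, 3/4). Using A: 5(1/4) + 2(3/4) = 11/4.

11/4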